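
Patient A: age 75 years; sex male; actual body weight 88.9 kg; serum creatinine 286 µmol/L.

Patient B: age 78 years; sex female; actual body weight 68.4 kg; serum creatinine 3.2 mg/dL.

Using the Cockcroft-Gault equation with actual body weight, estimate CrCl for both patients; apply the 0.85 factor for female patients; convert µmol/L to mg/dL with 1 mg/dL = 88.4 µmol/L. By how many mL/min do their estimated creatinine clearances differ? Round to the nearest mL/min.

Patient A: SCr = 286 / 88.4 = 3.235 mg/dL
Patient A: CrCl = (140 − 75) × 88.9 / (72 × 3.235) = 5778.5 / 232.92 ≈ 24.8 mL/min
Patient B: CrCl = (140 − 78) × 68.4 / (72 × 3.2) × 0.85 = 4240.8 / 230.40 × 0.85 ≈ 15.6 mL/min
|24.8 − 15.6| = 9.2 mL/min

9 mL/min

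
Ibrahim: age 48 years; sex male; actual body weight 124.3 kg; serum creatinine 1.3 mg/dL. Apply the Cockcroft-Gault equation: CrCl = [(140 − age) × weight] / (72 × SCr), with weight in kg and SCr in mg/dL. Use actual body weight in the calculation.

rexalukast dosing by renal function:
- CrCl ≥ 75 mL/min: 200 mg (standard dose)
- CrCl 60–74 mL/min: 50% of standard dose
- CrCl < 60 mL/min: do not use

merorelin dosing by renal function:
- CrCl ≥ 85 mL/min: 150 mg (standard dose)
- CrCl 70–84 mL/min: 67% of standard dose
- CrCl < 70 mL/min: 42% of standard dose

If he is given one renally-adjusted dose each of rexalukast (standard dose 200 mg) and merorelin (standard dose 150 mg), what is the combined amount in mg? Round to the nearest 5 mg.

CrCl = (140 − 48) × 124.3 / (72 × 1.3) = 11435.6 / 93.60 ≈ 122.2 mL/min
CrCl ≈ 122 mL/min.
rexalukast: ≥ 75 mL/min → 100% of 200 mg = 200 mg.
merorelin: ≥ 85 mL/min → 100% of 150 mg = 150 mg.
Total = 200 + 150 = 350 mg.

350 mg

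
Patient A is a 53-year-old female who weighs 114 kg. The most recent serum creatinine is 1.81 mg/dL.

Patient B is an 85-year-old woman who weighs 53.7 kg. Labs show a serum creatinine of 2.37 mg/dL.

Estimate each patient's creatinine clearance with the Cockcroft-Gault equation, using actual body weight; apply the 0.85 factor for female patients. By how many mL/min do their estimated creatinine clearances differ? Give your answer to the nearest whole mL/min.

Patient A: CrCl = (140 − 53) × 114 / (72 × 1.81) × 0.85 = 9918.0 / 130.32 × 0.85 ≈ 64.7 mL/min
Patient B: CrCl = (140 − 85) × 53.7 / (72 × 2.37) × 0.85 = 2953.5 / 170.64 × 0.85 ≈ 14.7 mL/min
|64.7 − 14.7| = 50.0 mL/min

50 mL/min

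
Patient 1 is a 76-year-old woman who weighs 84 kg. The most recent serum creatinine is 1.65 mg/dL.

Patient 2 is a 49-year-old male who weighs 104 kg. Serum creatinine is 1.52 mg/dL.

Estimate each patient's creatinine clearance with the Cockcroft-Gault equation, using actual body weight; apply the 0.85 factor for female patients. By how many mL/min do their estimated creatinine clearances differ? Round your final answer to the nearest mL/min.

Patient 1: CrCl = (140 − 76) × 84 / (72 × 1.65) × 0.85 = 5376.0 / 118.80 × 0.85 ≈ 38.5 mL/min
Patient 2: CrCl = (140 − 49) × 104 / (72 × 1.52) = 9464.0 / 109.44 ≈ 86.5 mL/min
|38.5 − 86.5| = 48.0 mL/min

48 mL/min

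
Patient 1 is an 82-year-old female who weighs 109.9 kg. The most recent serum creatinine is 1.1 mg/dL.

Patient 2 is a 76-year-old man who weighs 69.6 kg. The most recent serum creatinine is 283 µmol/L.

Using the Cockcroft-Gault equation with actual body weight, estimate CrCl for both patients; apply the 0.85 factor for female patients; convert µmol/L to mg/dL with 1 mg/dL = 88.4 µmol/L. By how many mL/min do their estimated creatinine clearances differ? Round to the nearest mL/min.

Patient 1: CrCl = (140 − 82) × 109.9 / (72 × 1.1) × 0.85 = 6374.2 / 79.20 × 0.85 ≈ 68.4 mL/min
Patient 2: SCr = 283 / 88.4 = 3.201 mg/dL
Patient 2: CrCl = (140 − 76) × 69.6 / (72 × 3.201) = 4454.4 / 230.47 ≈ 19.3 mL/min
|68.4 − 19.3| = 49.1 mL/min

49 mL/min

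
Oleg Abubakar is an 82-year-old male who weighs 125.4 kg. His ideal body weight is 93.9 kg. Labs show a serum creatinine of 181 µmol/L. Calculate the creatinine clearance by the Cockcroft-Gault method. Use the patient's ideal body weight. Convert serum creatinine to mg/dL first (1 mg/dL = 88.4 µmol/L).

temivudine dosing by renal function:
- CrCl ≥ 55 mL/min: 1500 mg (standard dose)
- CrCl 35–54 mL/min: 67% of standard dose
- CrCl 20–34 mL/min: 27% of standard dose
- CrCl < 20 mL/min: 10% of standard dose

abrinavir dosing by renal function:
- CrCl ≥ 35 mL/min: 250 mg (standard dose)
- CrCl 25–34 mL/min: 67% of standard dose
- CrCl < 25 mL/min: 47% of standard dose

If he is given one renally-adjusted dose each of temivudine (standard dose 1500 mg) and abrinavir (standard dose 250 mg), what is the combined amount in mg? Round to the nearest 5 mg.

1255 mg

SCr = 181 / 88.4 = 2.048 mg/dL
CrCl = (140 − 82) × 93.9 / (72 × 2.048) = 5446.2 / 147.46 ≈ 36.9 mL/min
CrCl ≈ 37 mL/min.
temivudine: 35–54 mL/min → 67% of 1500 mg = 1005 mg.
abrinavir: ≥ 35 mL/min → 100% of 250 mg = 250 mg.
Total = 1005 + 250 = 1255 mg.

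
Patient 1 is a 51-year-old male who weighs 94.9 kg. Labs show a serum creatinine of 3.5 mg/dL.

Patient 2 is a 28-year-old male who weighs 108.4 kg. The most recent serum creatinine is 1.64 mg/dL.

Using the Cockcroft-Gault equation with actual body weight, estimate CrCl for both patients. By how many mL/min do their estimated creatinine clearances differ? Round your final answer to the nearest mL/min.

69 mL/min

Patient 1: CrCl = (140 − 51) × 94.9 / (72 × 3.5) = 8446.1 / 252.00 ≈ 33.5 mL/min
Patient 2: CrCl = (140 − 28) × 108.4 / (72 × 1.64) = 12140.8 / 118.08 ≈ 102.8 mL/min
|33.5 − 102.8| = 69.3 mL/min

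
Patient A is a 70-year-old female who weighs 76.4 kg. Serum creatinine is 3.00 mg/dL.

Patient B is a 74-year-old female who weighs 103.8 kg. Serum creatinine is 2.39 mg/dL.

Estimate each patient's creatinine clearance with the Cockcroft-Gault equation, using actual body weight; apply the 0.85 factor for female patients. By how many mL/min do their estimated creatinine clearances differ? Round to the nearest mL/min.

Patient A: CrCl = (140 − 70) × 76.4 / (72 × 3) × 0.85 = 5348.0 / 216.00 × 0.85 ≈ 21.0 mL/min
Patient B: CrCl = (140 − 74) × 103.8 / (72 × 2.39) × 0.85 = 6850.8 / 172.08 × 0.85 ≈ 33.8 mL/min
|21.0 − 33.8| = 12.8 mL/min

13 mL/min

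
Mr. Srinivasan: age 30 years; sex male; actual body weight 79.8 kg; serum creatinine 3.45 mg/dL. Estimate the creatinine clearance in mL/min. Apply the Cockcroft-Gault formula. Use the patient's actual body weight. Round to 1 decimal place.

35.3 mL/min

CrCl = (140 − 30) × 79.8 / (72 × 3.45) = 8778.0 / 248.40 ≈ 35.3 mL/min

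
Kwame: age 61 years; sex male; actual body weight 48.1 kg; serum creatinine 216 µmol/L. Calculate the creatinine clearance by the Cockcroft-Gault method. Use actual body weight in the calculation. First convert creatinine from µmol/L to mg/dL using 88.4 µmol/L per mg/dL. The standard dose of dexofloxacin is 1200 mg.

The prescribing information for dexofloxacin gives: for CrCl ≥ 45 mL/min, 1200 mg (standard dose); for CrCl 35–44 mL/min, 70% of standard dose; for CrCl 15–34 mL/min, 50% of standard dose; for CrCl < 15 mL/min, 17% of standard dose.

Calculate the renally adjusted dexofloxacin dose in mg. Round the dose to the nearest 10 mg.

600 mg

SCr = 216 / 88.4 = 2.443 mg/dL
CrCl = (140 − 61) × 48.1 / (72 × 2.443) = 3799.9 / 175.90 ≈ 21.6 mL/min
CrCl ≈ 22 mL/min → bracket 15–34 mL/min.
50% of 1200 mg = 600 mg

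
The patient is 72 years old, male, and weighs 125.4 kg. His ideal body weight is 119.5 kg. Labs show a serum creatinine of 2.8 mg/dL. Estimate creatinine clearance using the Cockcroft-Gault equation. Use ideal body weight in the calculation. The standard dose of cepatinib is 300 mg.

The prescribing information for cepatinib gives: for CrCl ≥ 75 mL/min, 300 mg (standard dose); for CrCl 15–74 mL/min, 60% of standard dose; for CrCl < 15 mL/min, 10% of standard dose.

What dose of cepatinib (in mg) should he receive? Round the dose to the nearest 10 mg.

180 mg

CrCl = (140 − 72) × 119.5 / (72 × 2.8) = 8126.0 / 201.60 ≈ 40.3 mL/min
CrCl ≈ 40 mL/min → bracket 15–74 mL/min.
60% of 300 mg = 180 mg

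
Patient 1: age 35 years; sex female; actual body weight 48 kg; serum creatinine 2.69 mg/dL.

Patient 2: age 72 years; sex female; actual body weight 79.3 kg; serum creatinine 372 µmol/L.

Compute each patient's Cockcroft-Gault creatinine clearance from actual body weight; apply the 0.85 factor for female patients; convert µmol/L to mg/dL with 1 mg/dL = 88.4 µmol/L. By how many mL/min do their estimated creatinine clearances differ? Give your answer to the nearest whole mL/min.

7 mL/min

Patient 1: CrCl = (140 − 35) × 48 / (72 × 2.69) × 0.85 = 5040.0 / 193.68 × 0.85 ≈ 22.1 mL/min
Patient 2: SCr = 372 / 88.4 = 4.208 mg/dL
Patient 2: CrCl = (140 − 72) × 79.3 / (72 × 4.208) × 0.85 = 5392.4 / 302.98 × 0.85 ≈ 15.1 mL/min
|22.1 − 15.1| = 7.0 mL/min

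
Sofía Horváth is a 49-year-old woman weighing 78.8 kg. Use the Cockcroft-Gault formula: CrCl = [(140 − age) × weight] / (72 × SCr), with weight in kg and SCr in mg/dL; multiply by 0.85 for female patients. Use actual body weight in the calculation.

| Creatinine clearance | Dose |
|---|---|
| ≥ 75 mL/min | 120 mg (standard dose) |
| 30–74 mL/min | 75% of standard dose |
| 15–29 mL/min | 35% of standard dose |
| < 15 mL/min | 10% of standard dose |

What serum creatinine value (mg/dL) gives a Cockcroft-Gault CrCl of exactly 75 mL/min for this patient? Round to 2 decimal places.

1.13 mg/dL

Standard dose requires CrCl ≥ 75 mL/min.
Set (140 − 49) × 78.8 × 0.85 / (72 × SCr) = 75
SCr = (140 − 49) × 78.8 × 0.85 / (72 × 75) = 1.129 mg/dL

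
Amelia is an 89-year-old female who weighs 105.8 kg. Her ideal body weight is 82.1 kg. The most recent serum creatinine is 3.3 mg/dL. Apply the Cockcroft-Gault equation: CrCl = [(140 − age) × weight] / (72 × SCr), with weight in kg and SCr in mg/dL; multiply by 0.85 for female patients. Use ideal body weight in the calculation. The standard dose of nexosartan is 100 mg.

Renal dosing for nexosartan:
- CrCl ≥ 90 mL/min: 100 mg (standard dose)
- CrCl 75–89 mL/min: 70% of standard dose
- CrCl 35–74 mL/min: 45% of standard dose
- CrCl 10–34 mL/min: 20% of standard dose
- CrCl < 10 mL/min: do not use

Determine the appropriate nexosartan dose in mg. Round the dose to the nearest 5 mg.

CrCl = (140 − 89) × 82.1 / (72 × 3.3) × 0.85 = 4187.1 / 237.60 × 0.85 ≈ 15.0 mL/min
CrCl ≈ 15 mL/min → bracket 10–34 mL/min.
20% of 100 mg = 20 mg

20 mg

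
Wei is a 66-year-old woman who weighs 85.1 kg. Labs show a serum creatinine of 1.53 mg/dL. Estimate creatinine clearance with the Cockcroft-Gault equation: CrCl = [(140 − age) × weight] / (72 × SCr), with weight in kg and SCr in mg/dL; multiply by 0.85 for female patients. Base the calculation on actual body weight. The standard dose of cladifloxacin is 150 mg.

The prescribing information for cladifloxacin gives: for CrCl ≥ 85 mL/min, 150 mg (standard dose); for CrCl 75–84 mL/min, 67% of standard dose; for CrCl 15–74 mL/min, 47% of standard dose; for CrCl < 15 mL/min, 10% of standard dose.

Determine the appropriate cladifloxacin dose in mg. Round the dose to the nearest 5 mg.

70 mg

CrCl = (140 − 66) × 85.1 / (72 × 1.53) × 0.85 = 6297.4 / 110.16 × 0.85 ≈ 48.6 mL/min
CrCl ≈ 49 mL/min → bracket 15–74 mL/min.
47% of 150 mg = 70.5 mg → 70 mg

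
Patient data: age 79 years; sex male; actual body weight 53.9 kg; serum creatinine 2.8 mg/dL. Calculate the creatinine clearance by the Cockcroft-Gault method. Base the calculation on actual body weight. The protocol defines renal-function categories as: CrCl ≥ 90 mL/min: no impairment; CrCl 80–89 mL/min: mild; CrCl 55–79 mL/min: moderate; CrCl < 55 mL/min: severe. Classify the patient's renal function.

CrCl = (140 − 79) × 53.9 / (72 × 2.8) = 3287.9 / 201.60 ≈ 16.3 mL/min
16 mL/min falls in the 'severe' range.

severe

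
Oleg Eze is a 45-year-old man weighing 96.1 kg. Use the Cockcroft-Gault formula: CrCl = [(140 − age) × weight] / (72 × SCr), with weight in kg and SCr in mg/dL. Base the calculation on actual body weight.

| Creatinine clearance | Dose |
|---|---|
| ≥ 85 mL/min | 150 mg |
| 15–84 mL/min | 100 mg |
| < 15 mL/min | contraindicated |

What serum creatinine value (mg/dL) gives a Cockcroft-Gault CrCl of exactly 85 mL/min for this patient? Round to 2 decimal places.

1.49 mg/dL

Standard dose requires CrCl ≥ 85 mL/min.
Set (140 − 45) × 96.1 / (72 × SCr) = 85
SCr = (140 − 45) × 96.1 / (72 × 85) = 1.492 mg/dL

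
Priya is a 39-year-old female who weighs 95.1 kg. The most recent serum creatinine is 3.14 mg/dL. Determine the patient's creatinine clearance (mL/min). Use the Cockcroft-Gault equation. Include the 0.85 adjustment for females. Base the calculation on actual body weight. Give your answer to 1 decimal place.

CrCl = (140 − 39) × 95.1 / (72 × 3.14) × 0.85 = 9605.1 / 226.08 × 0.85 ≈ 36.1 mL/min

36.1 mL/min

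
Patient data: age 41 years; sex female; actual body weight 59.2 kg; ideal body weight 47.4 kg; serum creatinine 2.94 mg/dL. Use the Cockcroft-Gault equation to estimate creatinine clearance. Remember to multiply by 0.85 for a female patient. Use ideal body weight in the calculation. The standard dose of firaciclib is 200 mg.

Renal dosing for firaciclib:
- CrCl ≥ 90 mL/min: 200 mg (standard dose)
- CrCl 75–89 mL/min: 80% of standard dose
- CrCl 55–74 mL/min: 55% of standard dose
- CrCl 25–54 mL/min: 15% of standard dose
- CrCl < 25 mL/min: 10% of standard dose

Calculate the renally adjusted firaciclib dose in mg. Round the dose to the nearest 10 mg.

CrCl = (140 − 41) × 47.4 / (72 × 2.94) × 0.85 = 4692.6 / 211.68 × 0.85 ≈ 18.8 mL/min
CrCl ≈ 19 mL/min → bracket < 25 mL/min.
10% of 200 mg = 20 mg

20 mg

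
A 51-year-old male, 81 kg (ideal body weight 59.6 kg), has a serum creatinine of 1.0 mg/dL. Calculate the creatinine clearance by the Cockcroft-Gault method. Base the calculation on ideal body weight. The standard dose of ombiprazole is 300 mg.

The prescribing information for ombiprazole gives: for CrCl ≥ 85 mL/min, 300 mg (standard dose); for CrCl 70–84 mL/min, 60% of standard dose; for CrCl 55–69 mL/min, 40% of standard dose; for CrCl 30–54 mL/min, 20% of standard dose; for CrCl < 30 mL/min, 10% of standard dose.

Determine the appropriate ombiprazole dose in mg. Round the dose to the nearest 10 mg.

180 mg

CrCl = (140 − 51) × 59.6 / (72 × 1) = 5304.4 / 72.00 ≈ 73.7 mL/min
CrCl ≈ 74 mL/min → bracket 70–84 mL/min.
60% of 300 mg = 180 mg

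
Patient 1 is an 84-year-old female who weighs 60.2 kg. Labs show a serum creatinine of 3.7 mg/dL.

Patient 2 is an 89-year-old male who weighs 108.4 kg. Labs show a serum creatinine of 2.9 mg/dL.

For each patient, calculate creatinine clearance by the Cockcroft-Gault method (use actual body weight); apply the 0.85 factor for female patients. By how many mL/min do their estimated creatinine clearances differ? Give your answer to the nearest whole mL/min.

16 mL/min

Patient 1: CrCl = (140 − 84) × 60.2 / (72 × 3.7) × 0.85 = 3371.2 / 266.40 × 0.85 ≈ 10.8 mL/min
Patient 2: CrCl = (140 − 89) × 108.4 / (72 × 2.9) = 5528.4 / 208.80 ≈ 26.5 mL/min
|10.8 − 26.5| = 15.7 mL/min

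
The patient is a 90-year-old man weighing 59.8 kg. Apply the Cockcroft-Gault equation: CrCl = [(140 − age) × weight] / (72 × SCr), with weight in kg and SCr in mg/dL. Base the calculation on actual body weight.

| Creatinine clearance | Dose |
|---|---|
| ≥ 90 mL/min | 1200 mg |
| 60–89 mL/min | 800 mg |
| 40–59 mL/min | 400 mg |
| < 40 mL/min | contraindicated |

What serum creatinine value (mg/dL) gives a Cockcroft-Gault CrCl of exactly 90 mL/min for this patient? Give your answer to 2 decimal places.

0.46 mg/dL

Standard dose requires CrCl ≥ 90 mL/min.
Set (140 − 90) × 59.8 / (72 × SCr) = 90
SCr = (140 − 90) × 59.8 / (72 × 90) = 0.461 mg/dL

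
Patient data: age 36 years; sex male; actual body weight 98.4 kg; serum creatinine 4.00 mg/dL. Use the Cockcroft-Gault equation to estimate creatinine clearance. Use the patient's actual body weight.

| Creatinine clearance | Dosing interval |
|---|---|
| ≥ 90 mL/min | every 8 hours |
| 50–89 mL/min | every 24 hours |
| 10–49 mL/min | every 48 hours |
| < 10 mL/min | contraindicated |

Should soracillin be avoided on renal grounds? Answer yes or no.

CrCl = (140 − 36) × 98.4 / (72 × 4) = 10233.6 / 288.00 ≈ 35.5 mL/min
CrCl ≈ 36 mL/min, which is ≥ 10 mL/min.

no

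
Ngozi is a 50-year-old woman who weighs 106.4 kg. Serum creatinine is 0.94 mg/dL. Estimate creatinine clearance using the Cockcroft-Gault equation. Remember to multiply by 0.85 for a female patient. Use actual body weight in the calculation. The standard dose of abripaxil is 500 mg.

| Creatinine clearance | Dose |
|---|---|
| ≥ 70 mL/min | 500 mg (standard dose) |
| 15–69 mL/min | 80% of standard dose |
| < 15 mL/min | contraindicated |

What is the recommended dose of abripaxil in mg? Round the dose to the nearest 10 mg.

500 mg

CrCl = (140 − 50) × 106.4 / (72 × 0.94) × 0.85 = 9576.0 / 67.68 × 0.85 ≈ 120.3 mL/min
CrCl ≈ 120 mL/min → bracket ≥ 70 mL/min.
100% of 500 mg = 500 mg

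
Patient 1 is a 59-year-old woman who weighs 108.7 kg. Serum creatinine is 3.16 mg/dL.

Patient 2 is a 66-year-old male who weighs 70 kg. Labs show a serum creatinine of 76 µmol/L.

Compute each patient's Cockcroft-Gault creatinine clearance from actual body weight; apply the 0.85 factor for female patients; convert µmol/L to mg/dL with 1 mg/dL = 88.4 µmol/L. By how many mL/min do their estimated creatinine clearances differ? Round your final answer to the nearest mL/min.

Patient 1: CrCl = (140 − 59) × 108.7 / (72 × 3.16) × 0.85 = 8804.7 / 227.52 × 0.85 ≈ 32.9 mL/min
Patient 2: SCr = 76 / 88.4 = 0.86 mg/dL
Patient 2: CrCl = (140 − 66) × 70 / (72 × 0.86) = 5180.0 / 61.92 ≈ 83.7 mL/min
|32.9 − 83.7| = 50.8 mL/min

51 mL/min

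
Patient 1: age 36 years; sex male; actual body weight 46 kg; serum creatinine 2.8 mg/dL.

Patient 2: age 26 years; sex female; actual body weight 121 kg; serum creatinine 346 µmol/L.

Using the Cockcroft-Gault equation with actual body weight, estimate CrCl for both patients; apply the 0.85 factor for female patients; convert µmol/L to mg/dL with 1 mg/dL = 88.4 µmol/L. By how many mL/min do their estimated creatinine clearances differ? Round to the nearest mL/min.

18 mL/min

Patient 1: CrCl = (140 − 36) × 46 / (72 × 2.8) = 4784.0 / 201.60 ≈ 23.7 mL/min
Patient 2: SCr = 346 / 88.4 = 3.914 mg/dL
Patient 2: CrCl = (140 − 26) × 121 / (72 × 3.914) × 0.85 = 13794.0 / 281.81 × 0.85 ≈ 41.6 mL/min
|23.7 − 41.6| = 17.9 mL/min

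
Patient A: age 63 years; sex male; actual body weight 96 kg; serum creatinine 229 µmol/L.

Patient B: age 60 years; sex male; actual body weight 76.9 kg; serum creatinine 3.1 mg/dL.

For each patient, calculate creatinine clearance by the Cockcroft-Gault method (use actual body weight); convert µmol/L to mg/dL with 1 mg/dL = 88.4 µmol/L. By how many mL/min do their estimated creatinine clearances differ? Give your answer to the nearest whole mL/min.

Patient A: SCr = 229 / 88.4 = 2.59 mg/dL
Patient A: CrCl = (140 − 63) × 96 / (72 × 2.59) = 7392.0 / 186.48 ≈ 39.6 mL/min
Patient B: CrCl = (140 − 60) × 76.9 / (72 × 3.1) = 6152.0 / 223.20 ≈ 27.6 mL/min
|39.6 − 27.6| = 12.0 mL/min

12 mL/min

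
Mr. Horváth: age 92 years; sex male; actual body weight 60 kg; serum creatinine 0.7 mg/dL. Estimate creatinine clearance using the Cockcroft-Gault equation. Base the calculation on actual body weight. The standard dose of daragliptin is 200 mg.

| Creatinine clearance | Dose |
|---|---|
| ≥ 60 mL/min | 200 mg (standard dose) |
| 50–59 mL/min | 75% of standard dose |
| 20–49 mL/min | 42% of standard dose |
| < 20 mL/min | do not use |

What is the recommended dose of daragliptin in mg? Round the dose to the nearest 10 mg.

CrCl = (140 − 92) × 60 / (72 × 0.7) = 2880.0 / 50.40 ≈ 57.1 mL/min
CrCl ≈ 57 mL/min → bracket 50–59 mL/min.
75% of 200 mg = 150 mg

150 mg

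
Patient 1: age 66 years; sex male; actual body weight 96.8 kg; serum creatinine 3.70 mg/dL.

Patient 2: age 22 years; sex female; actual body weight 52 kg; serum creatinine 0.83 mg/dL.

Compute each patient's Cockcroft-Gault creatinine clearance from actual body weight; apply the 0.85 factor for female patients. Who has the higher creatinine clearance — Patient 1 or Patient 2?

Patient 1: CrCl = (140 − 66) × 96.8 / (72 × 3.7) = 7163.2 / 266.40 ≈ 26.9 mL/min
Patient 2: CrCl = (140 − 22) × 52 / (72 × 0.83) × 0.85 = 6136.0 / 59.76 × 0.85 ≈ 87.3 mL/min
26.9 vs 87.3 mL/min → Patient 2 is higher.

Patient 2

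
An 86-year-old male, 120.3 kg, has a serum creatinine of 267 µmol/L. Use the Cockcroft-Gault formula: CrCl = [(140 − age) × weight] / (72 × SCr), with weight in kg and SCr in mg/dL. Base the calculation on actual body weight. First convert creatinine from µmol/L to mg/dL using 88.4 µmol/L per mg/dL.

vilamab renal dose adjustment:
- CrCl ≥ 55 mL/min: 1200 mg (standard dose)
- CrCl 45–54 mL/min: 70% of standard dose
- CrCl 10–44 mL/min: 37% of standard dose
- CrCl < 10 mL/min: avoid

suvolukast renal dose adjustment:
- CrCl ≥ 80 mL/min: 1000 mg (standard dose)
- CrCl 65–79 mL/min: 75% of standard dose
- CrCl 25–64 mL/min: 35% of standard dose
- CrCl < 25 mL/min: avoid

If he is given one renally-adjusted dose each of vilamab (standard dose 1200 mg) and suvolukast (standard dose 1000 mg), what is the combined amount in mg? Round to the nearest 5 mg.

795 mg

SCr = 267 / 88.4 = 3.02 mg/dL
CrCl = (140 − 86) × 120.3 / (72 × 3.02) = 6496.2 / 217.44 ≈ 29.9 mL/min
CrCl ≈ 30 mL/min.
vilamab: 10–44 mL/min → 37% of 1200 mg = 444 mg.
suvolukast: 25–64 mL/min → 35% of 1000 mg = 350 mg.
Total = 444 + 350 = 794 mg.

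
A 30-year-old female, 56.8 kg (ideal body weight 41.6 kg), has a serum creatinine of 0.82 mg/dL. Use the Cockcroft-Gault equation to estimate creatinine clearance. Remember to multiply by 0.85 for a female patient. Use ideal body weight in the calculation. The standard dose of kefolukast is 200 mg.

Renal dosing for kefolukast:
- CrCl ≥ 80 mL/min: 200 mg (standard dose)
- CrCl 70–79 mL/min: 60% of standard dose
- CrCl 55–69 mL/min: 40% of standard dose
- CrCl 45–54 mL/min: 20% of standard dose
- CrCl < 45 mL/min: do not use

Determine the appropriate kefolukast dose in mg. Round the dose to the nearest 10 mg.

80 mg

CrCl = (140 − 30) × 41.6 / (72 × 0.82) × 0.85 = 4576.0 / 59.04 × 0.85 ≈ 65.9 mL/min
CrCl ≈ 66 mL/min → bracket 55–69 mL/min.
40% of 200 mg = 80 mg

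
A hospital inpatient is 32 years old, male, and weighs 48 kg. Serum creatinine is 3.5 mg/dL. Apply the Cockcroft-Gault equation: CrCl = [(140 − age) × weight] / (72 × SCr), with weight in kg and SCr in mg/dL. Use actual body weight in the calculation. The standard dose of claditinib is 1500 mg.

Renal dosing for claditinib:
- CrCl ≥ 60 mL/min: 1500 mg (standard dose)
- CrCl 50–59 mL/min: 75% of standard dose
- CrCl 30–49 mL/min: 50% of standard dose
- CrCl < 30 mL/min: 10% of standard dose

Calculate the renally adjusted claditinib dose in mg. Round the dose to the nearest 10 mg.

150 mg

CrCl = (140 − 32) × 48 / (72 × 3.5) = 5184.0 / 252.00 ≈ 20.6 mL/min
CrCl ≈ 21 mL/min → bracket < 30 mL/min.
10% of 1500 mg = 150 mg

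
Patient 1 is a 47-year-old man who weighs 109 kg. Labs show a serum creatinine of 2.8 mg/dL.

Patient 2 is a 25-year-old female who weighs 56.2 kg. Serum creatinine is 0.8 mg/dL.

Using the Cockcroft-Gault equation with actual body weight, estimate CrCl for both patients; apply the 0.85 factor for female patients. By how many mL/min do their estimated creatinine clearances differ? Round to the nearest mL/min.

45 mL/min

Patient 1: CrCl = (140 − 47) × 109 / (72 × 2.8) = 10137.0 / 201.60 ≈ 50.3 mL/min
Patient 2: CrCl = (140 − 25) × 56.2 / (72 × 0.8) × 0.85 = 6463.0 / 57.60 × 0.85 ≈ 95.4 mL/min
|50.3 − 95.4| = 45.1 mL/min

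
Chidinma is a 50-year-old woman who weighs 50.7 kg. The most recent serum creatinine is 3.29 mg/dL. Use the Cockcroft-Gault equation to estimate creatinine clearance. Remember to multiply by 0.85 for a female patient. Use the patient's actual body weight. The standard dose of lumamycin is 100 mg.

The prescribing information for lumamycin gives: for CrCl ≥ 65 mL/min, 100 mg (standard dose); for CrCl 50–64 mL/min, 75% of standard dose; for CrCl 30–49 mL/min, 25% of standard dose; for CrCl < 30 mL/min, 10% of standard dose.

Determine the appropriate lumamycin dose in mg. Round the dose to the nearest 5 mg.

CrCl = (140 − 50) × 50.7 / (72 × 3.29) × 0.85 = 4563.0 / 236.88 × 0.85 ≈ 16.4 mL/min
CrCl ≈ 16 mL/min → bracket < 30 mL/min.
10% of 100 mg = 10 mg

10 mg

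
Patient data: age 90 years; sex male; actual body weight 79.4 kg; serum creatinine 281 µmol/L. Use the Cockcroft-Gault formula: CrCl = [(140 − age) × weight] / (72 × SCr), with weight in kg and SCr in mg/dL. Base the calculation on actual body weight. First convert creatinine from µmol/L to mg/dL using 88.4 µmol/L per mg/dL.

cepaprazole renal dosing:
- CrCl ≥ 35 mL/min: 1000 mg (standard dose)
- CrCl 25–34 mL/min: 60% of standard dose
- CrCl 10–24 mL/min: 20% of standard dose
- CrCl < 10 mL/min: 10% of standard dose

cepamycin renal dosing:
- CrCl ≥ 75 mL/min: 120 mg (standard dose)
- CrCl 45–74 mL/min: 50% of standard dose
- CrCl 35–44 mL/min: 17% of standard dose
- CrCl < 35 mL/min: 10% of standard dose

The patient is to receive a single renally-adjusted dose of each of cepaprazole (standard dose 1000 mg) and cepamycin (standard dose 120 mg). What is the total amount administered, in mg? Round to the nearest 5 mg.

SCr = 281 / 88.4 = 3.179 mg/dL
CrCl = (140 − 90) × 79.4 / (72 × 3.179) = 3970.0 / 228.89 ≈ 17.3 mL/min
CrCl ≈ 17 mL/min.
cepaprazole: 10–24 mL/min → 20% of 1000 mg = 200 mg.
cepamycin: < 35 mL/min → 10% of 120 mg = 12 mg.
Total = 200 + 12 = 212 mg.

210 mg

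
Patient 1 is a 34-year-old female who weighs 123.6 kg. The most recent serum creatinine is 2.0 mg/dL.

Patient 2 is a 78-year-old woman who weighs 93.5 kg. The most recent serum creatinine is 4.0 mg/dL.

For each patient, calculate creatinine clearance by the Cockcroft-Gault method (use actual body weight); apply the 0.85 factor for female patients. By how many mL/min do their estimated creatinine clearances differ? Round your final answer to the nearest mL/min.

Patient 1: CrCl = (140 − 34) × 123.6 / (72 × 2) × 0.85 = 13101.6 / 144.00 × 0.85 ≈ 77.3 mL/min
Patient 2: CrCl = (140 − 78) × 93.5 / (72 × 4) × 0.85 = 5797.0 / 288.00 × 0.85 ≈ 17.1 mL/min
|77.3 − 17.1| = 60.2 mL/min

60 mL/min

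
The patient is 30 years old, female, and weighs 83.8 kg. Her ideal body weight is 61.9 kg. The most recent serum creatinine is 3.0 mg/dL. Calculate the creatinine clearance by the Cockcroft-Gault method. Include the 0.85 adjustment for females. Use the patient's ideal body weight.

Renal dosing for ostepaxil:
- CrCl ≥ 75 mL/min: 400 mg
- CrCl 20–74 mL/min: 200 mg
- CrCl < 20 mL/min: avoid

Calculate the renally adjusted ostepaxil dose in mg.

200 mg

CrCl = (140 − 30) × 61.9 / (72 × 3) × 0.85 = 6809.0 / 216.00 × 0.85 ≈ 26.8 mL/min
CrCl ≈ 27 mL/min → bracket 20–74 mL/min.
Dose for this bracket: 200 mg.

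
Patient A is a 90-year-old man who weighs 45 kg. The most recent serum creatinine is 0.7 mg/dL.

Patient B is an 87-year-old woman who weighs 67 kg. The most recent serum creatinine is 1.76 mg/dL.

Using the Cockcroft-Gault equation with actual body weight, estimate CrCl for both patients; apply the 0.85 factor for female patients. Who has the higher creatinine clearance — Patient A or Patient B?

Patient A: CrCl = (140 − 90) × 45 / (72 × 0.7) = 2250.0 / 50.40 ≈ 44.6 mL/min
Patient B: CrCl = (140 − 87) × 67 / (72 × 1.76) × 0.85 = 3551.0 / 126.72 × 0.85 ≈ 23.8 mL/min
44.6 vs 23.8 mL/min → Patient A is higher.

Patient A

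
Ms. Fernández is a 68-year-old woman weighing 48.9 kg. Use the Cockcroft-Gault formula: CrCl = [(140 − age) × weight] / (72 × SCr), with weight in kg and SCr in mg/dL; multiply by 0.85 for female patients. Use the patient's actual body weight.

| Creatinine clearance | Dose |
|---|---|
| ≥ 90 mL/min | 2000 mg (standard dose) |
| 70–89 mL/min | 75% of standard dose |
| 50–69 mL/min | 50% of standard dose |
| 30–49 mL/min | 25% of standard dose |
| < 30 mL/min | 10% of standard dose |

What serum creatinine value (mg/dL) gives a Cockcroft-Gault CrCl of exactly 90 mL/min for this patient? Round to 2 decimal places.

Standard dose requires CrCl ≥ 90 mL/min.
Set (140 − 68) × 48.9 × 0.85 / (72 × SCr) = 90
SCr = (140 − 68) × 48.9 × 0.85 / (72 × 90) = 0.462 mg/dL

0.46 mg/dL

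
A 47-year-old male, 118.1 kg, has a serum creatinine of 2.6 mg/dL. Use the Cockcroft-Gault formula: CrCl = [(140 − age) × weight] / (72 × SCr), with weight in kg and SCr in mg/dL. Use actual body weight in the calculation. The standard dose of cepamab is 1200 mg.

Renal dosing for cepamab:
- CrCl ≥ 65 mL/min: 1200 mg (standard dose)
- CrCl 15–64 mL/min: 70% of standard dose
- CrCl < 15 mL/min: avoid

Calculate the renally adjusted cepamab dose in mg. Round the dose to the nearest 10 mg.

CrCl = (140 − 47) × 118.1 / (72 × 2.6) = 10983.3 / 187.20 ≈ 58.7 mL/min
CrCl ≈ 59 mL/min → bracket 15–64 mL/min.
70% of 1200 mg = 840 mg

840 mg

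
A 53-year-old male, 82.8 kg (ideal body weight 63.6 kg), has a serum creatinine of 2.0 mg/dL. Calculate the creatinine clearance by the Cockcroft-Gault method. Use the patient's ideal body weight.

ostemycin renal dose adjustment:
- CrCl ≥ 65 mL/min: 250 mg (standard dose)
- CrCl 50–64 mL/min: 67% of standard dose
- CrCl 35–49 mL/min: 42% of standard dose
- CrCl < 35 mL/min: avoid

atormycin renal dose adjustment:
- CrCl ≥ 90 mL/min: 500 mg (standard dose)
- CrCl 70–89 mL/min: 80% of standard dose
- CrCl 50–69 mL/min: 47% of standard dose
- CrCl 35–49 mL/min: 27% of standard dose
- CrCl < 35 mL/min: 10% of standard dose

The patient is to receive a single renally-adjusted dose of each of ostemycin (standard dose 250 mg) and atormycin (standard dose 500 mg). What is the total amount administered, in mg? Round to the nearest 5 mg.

240 mg

CrCl = (140 − 53) × 63.6 / (72 × 2) = 5533.2 / 144.00 ≈ 38.4 mL/min
CrCl ≈ 38 mL/min.
ostemycin: 35–49 mL/min → 42% of 250 mg = 105 mg.
atormycin: 35–49 mL/min → 27% of 500 mg = 135 mg.
Total = 105 + 135 = 240 mg.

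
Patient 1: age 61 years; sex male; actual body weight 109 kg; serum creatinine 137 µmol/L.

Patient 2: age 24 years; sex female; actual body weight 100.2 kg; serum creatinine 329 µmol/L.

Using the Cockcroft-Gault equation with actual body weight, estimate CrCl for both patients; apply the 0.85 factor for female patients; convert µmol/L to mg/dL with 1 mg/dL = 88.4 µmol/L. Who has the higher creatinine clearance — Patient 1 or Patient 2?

Patient 1: SCr = 137 / 88.4 = 1.55 mg/dL
Patient 1: CrCl = (140 − 61) × 109 / (72 × 1.55) = 8611.0 / 111.60 ≈ 77.2 mL/min
Patient 2: SCr = 329 / 88.4 = 3.722 mg/dL
Patient 2: CrCl = (140 − 24) × 100.2 / (72 × 3.722) × 0.85 = 11623.2 / 267.98 × 0.85 ≈ 36.9 mL/min
77.2 vs 36.9 mL/min → Patient 1 is higher.

Patient 1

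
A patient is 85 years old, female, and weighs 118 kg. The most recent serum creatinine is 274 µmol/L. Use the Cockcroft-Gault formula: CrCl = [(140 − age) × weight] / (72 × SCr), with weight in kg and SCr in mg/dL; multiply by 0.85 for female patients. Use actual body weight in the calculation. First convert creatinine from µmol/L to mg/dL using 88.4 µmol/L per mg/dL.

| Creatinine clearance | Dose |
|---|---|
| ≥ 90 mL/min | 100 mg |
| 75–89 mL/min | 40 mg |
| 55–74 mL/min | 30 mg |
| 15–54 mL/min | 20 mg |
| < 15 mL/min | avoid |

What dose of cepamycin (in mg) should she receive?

20 mg

SCr = 274 / 88.4 = 3.1 mg/dL
CrCl = (140 − 85) × 118 / (72 × 3.1) × 0.85 = 6490.0 / 223.20 × 0.85 ≈ 24.7 mL/min
CrCl ≈ 25 mL/min → bracket 15–54 mL/min.
Dose for this bracket: 20 mg.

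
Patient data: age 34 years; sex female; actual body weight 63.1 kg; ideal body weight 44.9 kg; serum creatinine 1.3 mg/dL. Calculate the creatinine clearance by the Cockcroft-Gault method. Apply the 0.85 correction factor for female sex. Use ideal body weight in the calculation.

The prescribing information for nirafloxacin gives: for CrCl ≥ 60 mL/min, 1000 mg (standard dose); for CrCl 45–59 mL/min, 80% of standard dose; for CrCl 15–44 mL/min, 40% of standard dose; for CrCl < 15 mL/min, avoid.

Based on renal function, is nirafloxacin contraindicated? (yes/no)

CrCl = (140 − 34) × 44.9 / (72 × 1.3) × 0.85 = 4759.4 / 93.60 × 0.85 ≈ 43.2 mL/min
CrCl ≈ 43 mL/min, which is ≥ 15 mL/min.

no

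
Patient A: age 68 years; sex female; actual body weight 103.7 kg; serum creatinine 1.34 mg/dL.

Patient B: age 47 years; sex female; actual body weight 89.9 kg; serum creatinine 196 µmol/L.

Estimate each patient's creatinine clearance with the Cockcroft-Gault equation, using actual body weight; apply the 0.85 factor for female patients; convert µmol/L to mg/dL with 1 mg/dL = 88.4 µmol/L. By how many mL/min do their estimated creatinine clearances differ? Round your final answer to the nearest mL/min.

21 mL/min

Patient A: CrCl = (140 − 68) × 103.7 / (72 × 1.34) × 0.85 = 7466.4 / 96.48 × 0.85 ≈ 65.8 mL/min
Patient B: SCr = 196 / 88.4 = 2.217 mg/dL
Patient B: CrCl = (140 − 47) × 89.9 / (72 × 2.217) × 0.85 = 8360.7 / 159.62 × 0.85 ≈ 44.5 mL/min
|65.8 − 44.5| = 21.3 mL/min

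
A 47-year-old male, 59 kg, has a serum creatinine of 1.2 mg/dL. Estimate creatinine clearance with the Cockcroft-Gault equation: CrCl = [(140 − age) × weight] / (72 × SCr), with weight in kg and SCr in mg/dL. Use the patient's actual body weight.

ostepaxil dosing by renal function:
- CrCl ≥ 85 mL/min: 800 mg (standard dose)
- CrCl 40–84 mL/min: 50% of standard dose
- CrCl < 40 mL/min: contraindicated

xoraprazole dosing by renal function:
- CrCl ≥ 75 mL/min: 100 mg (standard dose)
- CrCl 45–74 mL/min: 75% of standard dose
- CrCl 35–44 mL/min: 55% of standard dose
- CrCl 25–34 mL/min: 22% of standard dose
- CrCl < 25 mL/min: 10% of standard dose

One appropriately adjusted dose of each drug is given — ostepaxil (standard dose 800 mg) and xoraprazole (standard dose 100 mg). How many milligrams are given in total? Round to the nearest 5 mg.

475 mg

CrCl = (140 − 47) × 59 / (72 × 1.2) = 5487.0 / 86.40 ≈ 63.5 mL/min
CrCl ≈ 64 mL/min.
ostepaxil: 40–84 mL/min → 50% of 800 mg = 400 mg.
xoraprazole: 45–74 mL/min → 75% of 100 mg = 75 mg.
Total = 400 + 75 = 475 mg.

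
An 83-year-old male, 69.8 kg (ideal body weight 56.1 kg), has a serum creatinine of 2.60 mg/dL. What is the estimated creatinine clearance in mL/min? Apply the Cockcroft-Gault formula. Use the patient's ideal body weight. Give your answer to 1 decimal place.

17.1 mL/min

CrCl = (140 − 83) × 56.1 / (72 × 2.6) = 3197.7 / 187.20 ≈ 17.1 mL/min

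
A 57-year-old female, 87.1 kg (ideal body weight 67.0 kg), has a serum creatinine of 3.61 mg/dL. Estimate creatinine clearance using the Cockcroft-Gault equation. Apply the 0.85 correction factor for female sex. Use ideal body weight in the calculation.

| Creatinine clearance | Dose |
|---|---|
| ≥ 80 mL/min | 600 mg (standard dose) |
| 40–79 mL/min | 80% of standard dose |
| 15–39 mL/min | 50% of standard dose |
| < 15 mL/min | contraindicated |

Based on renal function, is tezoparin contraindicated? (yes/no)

no

CrCl = (140 − 57) × 67 / (72 × 3.61) × 0.85 = 5561.0 / 259.92 × 0.85 ≈ 18.2 mL/min
CrCl ≈ 18 mL/min, which is ≥ 15 mL/min.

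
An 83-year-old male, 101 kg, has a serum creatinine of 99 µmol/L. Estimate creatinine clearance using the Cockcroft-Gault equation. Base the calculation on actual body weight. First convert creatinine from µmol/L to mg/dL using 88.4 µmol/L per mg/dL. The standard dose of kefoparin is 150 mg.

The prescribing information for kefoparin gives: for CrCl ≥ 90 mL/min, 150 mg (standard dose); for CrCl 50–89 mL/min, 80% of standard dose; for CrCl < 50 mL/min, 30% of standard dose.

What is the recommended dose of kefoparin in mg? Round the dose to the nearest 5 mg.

SCr = 99 / 88.4 = 1.12 mg/dL
CrCl = (140 − 83) × 101 / (72 × 1.12) = 5757.0 / 80.64 ≈ 71.4 mL/min
CrCl ≈ 71 mL/min → bracket 50–89 mL/min.
80% of 150 mg = 120 mg

120 mg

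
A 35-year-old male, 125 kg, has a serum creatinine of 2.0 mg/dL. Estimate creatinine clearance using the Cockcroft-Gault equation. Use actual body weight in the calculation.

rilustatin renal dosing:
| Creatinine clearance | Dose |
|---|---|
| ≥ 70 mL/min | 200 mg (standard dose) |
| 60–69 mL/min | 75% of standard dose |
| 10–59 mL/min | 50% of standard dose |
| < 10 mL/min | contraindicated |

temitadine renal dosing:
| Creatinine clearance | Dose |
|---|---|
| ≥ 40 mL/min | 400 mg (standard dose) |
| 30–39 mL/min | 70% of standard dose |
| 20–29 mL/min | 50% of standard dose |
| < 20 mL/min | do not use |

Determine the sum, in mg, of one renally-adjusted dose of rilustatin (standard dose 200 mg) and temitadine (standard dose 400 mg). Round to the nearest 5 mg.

CrCl = (140 − 35) × 125 / (72 × 2) = 13125.0 / 144.00 ≈ 91.1 mL/min
CrCl ≈ 91 mL/min.
rilustatin: ≥ 70 mL/min → 100% of 200 mg = 200 mg.
temitadine: ≥ 40 mL/min → 100% of 400 mg = 400 mg.
Total = 200 + 400 = 600 mg.

600 mg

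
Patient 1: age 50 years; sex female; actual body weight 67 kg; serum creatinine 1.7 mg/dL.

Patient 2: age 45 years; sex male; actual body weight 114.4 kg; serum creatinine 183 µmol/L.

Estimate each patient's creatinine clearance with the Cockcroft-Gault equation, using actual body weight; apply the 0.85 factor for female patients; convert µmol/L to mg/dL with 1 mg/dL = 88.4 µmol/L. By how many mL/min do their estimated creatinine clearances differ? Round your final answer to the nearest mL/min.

Patient 1: CrCl = (140 − 50) × 67 / (72 × 1.7) × 0.85 = 6030.0 / 122.40 × 0.85 ≈ 41.9 mL/min
Patient 2: SCr = 183 / 88.4 = 2.07 mg/dL
Patient 2: CrCl = (140 − 45) × 114.4 / (72 × 2.07) = 10868.0 / 149.04 ≈ 72.9 mL/min
|41.9 − 72.9| = 31.0 mL/min

31 mL/min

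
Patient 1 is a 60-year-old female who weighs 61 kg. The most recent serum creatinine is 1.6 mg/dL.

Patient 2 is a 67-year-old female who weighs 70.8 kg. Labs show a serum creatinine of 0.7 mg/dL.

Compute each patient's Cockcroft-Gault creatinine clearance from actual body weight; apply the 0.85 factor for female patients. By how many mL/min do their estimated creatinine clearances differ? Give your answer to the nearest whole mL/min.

Patient 1: CrCl = (140 − 60) × 61 / (72 × 1.6) × 0.85 = 4880.0 / 115.20 × 0.85 ≈ 36.0 mL/min
Patient 2: CrCl = (140 − 67) × 70.8 / (72 × 0.7) × 0.85 = 5168.4 / 50.40 × 0.85 ≈ 87.2 mL/min
|36.0 − 87.2| = 51.2 mL/min

51 mL/min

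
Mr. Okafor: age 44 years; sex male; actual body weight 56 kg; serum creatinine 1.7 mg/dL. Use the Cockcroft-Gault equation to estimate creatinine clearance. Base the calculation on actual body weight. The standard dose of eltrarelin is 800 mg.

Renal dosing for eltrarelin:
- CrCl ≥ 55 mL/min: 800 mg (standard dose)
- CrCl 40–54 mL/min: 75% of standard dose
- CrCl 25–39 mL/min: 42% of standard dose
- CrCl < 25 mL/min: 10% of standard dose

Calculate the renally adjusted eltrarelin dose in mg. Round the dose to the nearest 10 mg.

600 mg

CrCl = (140 − 44) × 56 / (72 × 1.7) = 5376.0 / 122.40 ≈ 43.9 mL/min
CrCl ≈ 44 mL/min → bracket 40–54 mL/min.
75% of 800 mg = 600 mg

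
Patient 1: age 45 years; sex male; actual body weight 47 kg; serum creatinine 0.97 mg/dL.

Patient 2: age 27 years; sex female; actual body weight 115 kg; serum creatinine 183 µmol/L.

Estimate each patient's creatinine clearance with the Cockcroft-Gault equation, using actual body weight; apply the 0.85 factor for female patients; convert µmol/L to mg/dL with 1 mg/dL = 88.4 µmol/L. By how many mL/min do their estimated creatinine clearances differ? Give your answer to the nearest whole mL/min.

10 mL/min

Patient 1: CrCl = (140 − 45) × 47 / (72 × 0.97) = 4465.0 / 69.84 ≈ 63.9 mL/min
Patient 2: SCr = 183 / 88.4 = 2.07 mg/dL
Patient 2: CrCl = (140 − 27) × 115 / (72 × 2.07) × 0.85 = 12995.0 / 149.04 × 0.85 ≈ 74.1 mL/min
|63.9 − 74.1| = 10.2 mL/min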